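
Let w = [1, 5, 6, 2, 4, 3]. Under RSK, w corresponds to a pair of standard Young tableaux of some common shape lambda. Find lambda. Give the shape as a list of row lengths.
[3, 2, 1]

RSK row insertion gives P = [[1, 2, 3], [4, 6], [5]], which has shape [3, 2, 1].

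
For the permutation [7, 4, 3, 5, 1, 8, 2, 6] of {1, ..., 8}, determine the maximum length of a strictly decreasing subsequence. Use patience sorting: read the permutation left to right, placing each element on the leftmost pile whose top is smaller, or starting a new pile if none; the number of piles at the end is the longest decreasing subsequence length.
7: new pile. tops = [7]
4: new pile. tops = [7, 4]
3: new pile. tops = [7, 4, 3]
5: onto pile 2 (replacing 4). tops = [7, 5, 3]
1: new pile. tops = [7, 5, 3, 1]
8: onto pile 1 (replacing 7). tops = [8, 5, 3, 1]
2: onto pile 4 (replacing 1). tops = [8, 5, 3, 2]
6: onto pile 2 (replacing 5). tops = [8, 6, 3, 2]

4 piles, so the longest decreasing subsequence has length 4.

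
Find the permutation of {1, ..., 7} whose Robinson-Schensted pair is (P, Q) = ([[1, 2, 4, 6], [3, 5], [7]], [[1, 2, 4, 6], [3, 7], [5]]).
Reverse the RSK construction: for i from n down to 1, find the cell of Q containing i, remove the entry at that cell from P, and reverse-bump it up through P; the value ejected from row 1 is w(i).

Step i=7: Q has 7 at row 2, column 2; remove 5 from row 2 of P and reverse-bump: 5 enters row 1 and ejects 4. So w(7) = 4. P is now [[1, 2, 5, 6], [3], [7]].
Step i=6: Q has 6 at row 1, column 4; remove that cell from P, ejecting 6. So w(6) = 6. P is now [[1, 2, 5], [3], [7]].
Step i=5: Q has 5 at row 3, column 1; remove 7 from row 3 of P and reverse-bump: 7 enters row 2 and ejects 3; 3 enters row 1 and ejects 2. So w(5) = 2. P is now [[1, 3, 5], [7]].
Step i=4: Q has 4 at row 1, column 3; remove that cell from P, ejecting 5. So w(4) = 5. P is now [[1, 3], [7]].
Step i=3: Q has 3 at row 2, column 1; remove 7 from row 2 of P and reverse-bump: 7 enters row 1 and ejects 3. So w(3) = 3. P is now [[1, 7]].
Step i=2: Q has 2 at row 1, column 2; remove that cell from P, ejecting 7. So w(2) = 7. P is now [[1]].
Step i=1: Q has 1 at row 1, column 1; remove that cell from P, ejecting 1. So w(1) = 1. P is now [].

So w = 1 7 3 5 2 6 4.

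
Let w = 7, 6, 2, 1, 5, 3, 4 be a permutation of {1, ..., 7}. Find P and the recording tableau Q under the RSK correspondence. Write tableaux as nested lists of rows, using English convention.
Insert each entry of the permutation into P by Schensted row insertion, recording in Q the position of each new cell.

Insert 7: appended to row 1. P = [[7]], Q = [[1]].
Insert 6: 6 bumps 7 from row 1; 7 starts row 2. P = [[6], [7]], Q = [[1], [2]].
Insert 2: 2 bumps 6 from row 1; 6 bumps 7 from row 2; 7 starts row 3. P = [[2], [6], [7]], Q = [[1], [2], [3]].
Insert 1: 1 bumps 2 from row 1; 2 bumps 6 from row 2; 6 bumps 7 from row 3; 7 starts row 4. P = [[1], [2], [6], [7]], Q = [[1], [2], [3], [4]].
Insert 5: appended to row 1. P = [[1, 5], [2], [6], [7]], Q = [[1, 5], [2], [3], [4]].
Insert 3: 3 bumps 5 from row 1; 5 appends to row 2. P = [[1, 3], [2, 5], [6], [7]], Q = [[1, 5], [2, 6], [3], [4]].
Insert 4: appended to row 1. P = [[1, 3, 4], [2, 5], [6], [7]], Q = [[1, 5, 7], [2, 6], [3], [4]].

So P = [[1, 3, 4], [2, 5], [6], [7]], Q = [[1, 5, 7], [2, 6], [3], [4]].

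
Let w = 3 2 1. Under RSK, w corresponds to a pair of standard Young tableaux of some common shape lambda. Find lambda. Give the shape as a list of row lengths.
[1, 1, 1]

RSK row insertion gives P = [[1], [2], [3]], which has shape [1, 1, 1].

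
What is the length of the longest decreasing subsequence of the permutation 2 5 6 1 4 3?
3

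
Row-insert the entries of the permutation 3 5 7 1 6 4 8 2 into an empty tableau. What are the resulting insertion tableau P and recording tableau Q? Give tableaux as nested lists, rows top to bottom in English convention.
Insert each entry of the permutation into P by Schensted row insertion, recording in Q the position of each new cell.

Insert 3: appended to row 1. P = [[3]].
Insert 5: appended to row 1. P = [[3, 5]].
Insert 7: appended to row 1. P = [[3, 5, 7]].
Insert 1: 1 bumps 3 from row 1; 3 starts row 2. P = [[1, 5, 7], [3]].
Insert 6: 6 bumps 7 from row 1; 7 appends to row 2. P = [[1, 5, 6], [3, 7]].
Insert 4: 4 bumps 5 from row 1; 5 bumps 7 from row 2; 7 starts row 3. P = [[1, 4, 6], [3, 5], [7]].
Insert 8: appended to row 1. P = [[1, 4, 6, 8], [3, 5], [7]].
Insert 2: 2 bumps 4 from row 1; 4 bumps 5 from row 2; 5 bumps 7 from row 3; 7 starts row 4. P = [[1, 2, 6, 8], [3, 4], [5], [7]].

So P = [[1, 2, 6, 8], [3, 4], [5], [7]], Q = [[1, 2, 3, 7], [4, 5], [6], [8]].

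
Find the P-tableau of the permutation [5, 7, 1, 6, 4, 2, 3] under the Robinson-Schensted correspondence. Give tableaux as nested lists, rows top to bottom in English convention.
Insert 5: appended to row 1. P = [[5]].
Insert 7: appended to row 1. P = [[5, 7]].
Insert 1: 1 bumps 5 from row 1; 5 starts row 2. P = [[1, 7], [5]].
Insert 6: 6 bumps 7 from row 1; 7 appends to row 2. P = [[1, 6], [5, 7]].
Insert 4: 4 bumps 6 from row 1; 6 bumps 7 from row 2; 7 starts row 3. P = [[1, 4], [5, 6], [7]].
Insert 2: 2 bumps 4 from row 1; 4 bumps 5 from row 2; 5 bumps 7 from row 3; 7 starts row 4. P = [[1, 2], [4, 6], [5], [7]].
Insert 3: appended to row 1. P = [[1, 2, 3], [4, 6], [5], [7]].

So P = [[1, 2, 3], [4, 6], [5], [7]].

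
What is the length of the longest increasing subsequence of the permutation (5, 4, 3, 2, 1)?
1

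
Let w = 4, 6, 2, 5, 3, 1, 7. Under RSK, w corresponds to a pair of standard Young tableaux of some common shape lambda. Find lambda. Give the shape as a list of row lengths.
[3, 2, 1, 1]

Row-insert each entry into an empty tableau.

After inserting 4: P = [[4]].
After inserting 6: P = [[4, 6]].
After inserting 2: P = [[2, 6], [4]].
After inserting 5: P = [[2, 5], [4, 6]].
After inserting 3: P = [[2, 3], [4, 5], [6]].
After inserting 1: P = [[1, 3], [2, 5], [4], [6]].
After inserting 7: P = [[1, 3, 7], [2, 5], [4], [6]].

The final insertion tableau P = [[1, 3, 7], [2, 5], [4], [6]] has shape [3, 2, 1, 1].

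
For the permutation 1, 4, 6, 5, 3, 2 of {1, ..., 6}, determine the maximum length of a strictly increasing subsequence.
3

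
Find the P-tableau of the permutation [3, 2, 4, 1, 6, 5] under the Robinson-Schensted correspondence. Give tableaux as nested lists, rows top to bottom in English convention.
After inserting 3: P = [[3]].
After inserting 2: P = [[2], [3]].
After inserting 4: P = [[2, 4], [3]].
After inserting 1: P = [[1, 4], [2], [3]].
After inserting 6: P = [[1, 4, 6], [2], [3]].
After inserting 5: P = [[1, 4, 5], [2, 6], [3]].

So P = [[1, 4, 5], [2, 6], [3]].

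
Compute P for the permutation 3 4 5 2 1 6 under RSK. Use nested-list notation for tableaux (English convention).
P = [[1, 4, 5, 6], [2], [3]]

Insert 3: appended to row 1. P = [[3]].
Insert 4: appended to row 1. P = [[3, 4]].
Insert 5: appended to row 1. P = [[3, 4, 5]].
Insert 2: 2 bumps 3 from row 1; 3 starts row 2. P = [[2, 4, 5], [3]].
Insert 1: 1 bumps 2 from row 1; 2 bumps 3 from row 2; 3 starts row 3. P = [[1, 4, 5], [2], [3]].
Insert 6: appended to row 1. P = [[1, 4, 5, 6], [2], [3]].

So P = [[1, 4, 5, 6], [2], [3]].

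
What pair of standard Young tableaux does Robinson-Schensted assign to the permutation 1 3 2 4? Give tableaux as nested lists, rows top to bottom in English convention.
P = [[1, 2, 4], [3]], Q = [[1, 2, 4], [3]]

Insert each entry of the permutation into P by Schensted row insertion, recording in Q the position of each new cell.

Insert 1: appended to row 1. P = [[1]], Q = [[1]].
Insert 3: appended to row 1. P = [[1, 3]], Q = [[1, 2]].
Insert 2: 2 bumps 3 from row 1; 3 starts row 2. P = [[1, 2], [3]], Q = [[1, 2], [3]].
Insert 4: appended to row 1. P = [[1, 2, 4], [3]], Q = [[1, 2, 4], [3]].

So P = [[1, 2, 4], [3]], Q = [[1, 2, 4], [3]].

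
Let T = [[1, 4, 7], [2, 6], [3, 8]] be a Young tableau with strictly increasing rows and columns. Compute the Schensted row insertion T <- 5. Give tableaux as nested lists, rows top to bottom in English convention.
In row 1, 5 replaces 7 (the leftmost entry greater than 5); 7 is bumped to row 2. 7 is appended to row 2. The new tableau is [[1, 4, 5], [2, 6, 7], [3, 8]].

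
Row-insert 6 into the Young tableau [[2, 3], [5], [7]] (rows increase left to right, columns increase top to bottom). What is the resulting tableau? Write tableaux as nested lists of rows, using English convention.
[[2, 3, 6], [5], [7]]

6 is larger than every entry of row 1, so it is appended to row 1. The new tableau is [[2, 3, 6], [5], [7]].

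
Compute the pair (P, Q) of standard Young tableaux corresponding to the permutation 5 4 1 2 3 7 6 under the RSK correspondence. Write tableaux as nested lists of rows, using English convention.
Insert each entry of the permutation into P by Schensted row insertion, recording in Q the position of each new cell.

Insert 5: appended to row 1. P = [[5]].
Insert 4: 4 bumps 5 from row 1; 5 starts row 2. P = [[4], [5]].
Insert 1: 1 bumps 4 from row 1; 4 bumps 5 from row 2; 5 starts row 3. P = [[1], [4], [5]].
Insert 2: appended to row 1. P = [[1, 2], [4], [5]].
Insert 3: appended to row 1. P = [[1, 2, 3], [4], [5]].
Insert 7: appended to row 1. P = [[1, 2, 3, 7], [4], [5]].
Insert 6: 6 bumps 7 from row 1; 7 appends to row 2. P = [[1, 2, 3, 6], [4, 7], [5]].

So P = [[1, 2, 3, 6], [4, 7], [5]], Q = [[1, 4, 5, 6], [2, 7], [3]].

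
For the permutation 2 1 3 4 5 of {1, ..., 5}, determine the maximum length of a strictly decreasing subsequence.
2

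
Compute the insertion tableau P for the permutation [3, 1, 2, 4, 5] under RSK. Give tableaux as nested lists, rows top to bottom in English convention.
P = [[1, 2, 4, 5], [3]]

Insert 3: appended to row 1. P = [[3]].
Insert 1: 1 bumps 3 from row 1; 3 starts row 2. P = [[1], [3]].
Insert 2: appended to row 1. P = [[1, 2], [3]].
Insert 4: appended to row 1. P = [[1, 2, 4], [3]].
Insert 5: appended to row 1. P = [[1, 2, 4, 5], [3]].

So P = [[1, 2, 4, 5], [3]].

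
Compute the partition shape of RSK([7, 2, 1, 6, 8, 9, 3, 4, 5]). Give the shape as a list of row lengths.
[4, 4, 1]

Row-insert each entry into an empty tableau.

After inserting 7: P = [[7]].
After inserting 2: P = [[2], [7]].
After inserting 1: P = [[1], [2], [7]].
After inserting 6: P = [[1, 6], [2], [7]].
After inserting 8: P = [[1, 6, 8], [2], [7]].
After inserting 9: P = [[1, 6, 8, 9], [2], [7]].
After inserting 3: P = [[1, 3, 8, 9], [2, 6], [7]].
After inserting 4: P = [[1, 3, 4, 9], [2, 6, 8], [7]].
After inserting 5: P = [[1, 3, 4, 5], [2, 6, 8, 9], [7]].

The final insertion tableau P = [[1, 3, 4, 5], [2, 6, 8, 9], [7]] has shape [4, 4, 1].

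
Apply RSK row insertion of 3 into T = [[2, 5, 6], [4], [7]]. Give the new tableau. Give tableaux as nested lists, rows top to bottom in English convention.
[[2, 3, 6], [4, 5], [7]]

In row 1, 3 replaces 5 (the leftmost entry greater than 3); 5 is bumped to row 2. 5 is appended to row 2. The new tableau is [[2, 3, 6], [4, 5], [7]].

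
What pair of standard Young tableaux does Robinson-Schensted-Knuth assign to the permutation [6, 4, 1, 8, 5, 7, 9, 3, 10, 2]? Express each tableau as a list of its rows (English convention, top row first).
P = [[1, 2, 7, 9, 10], [3, 5], [4, 8], [6]], Q = [[1, 4, 6, 7, 9], [2, 5], [3, 8], [10]]

Insert each entry of the permutation into P by Schensted row insertion, recording in Q the position of each new cell.

After inserting 6: P = [[6]].
After inserting 4: P = [[4], [6]].
After inserting 1: P = [[1], [4], [6]].
After inserting 8: P = [[1, 8], [4], [6]].
After inserting 5: P = [[1, 5], [4, 8], [6]].
After inserting 7: P = [[1, 5, 7], [4, 8], [6]].
After inserting 9: P = [[1, 5, 7, 9], [4, 8], [6]].
After inserting 3: P = [[1, 3, 7, 9], [4, 5], [6, 8]].
After inserting 10: P = [[1, 3, 7, 9, 10], [4, 5], [6, 8]].
After inserting 2: P = [[1, 2, 7, 9, 10], [3, 5], [4, 8], [6]].

So P = [[1, 2, 7, 9, 10], [3, 5], [4, 8], [6]], Q = [[1, 4, 6, 7, 9], [2, 5], [3, 8], [10]].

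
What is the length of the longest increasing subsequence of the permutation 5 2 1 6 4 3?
2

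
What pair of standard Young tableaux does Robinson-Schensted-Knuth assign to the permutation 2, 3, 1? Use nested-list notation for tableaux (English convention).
P = [[1, 3], [2]], Q = [[1, 2], [3]]

Insert each entry of the permutation into P by Schensted row insertion, recording in Q the position of each new cell.

Insert 2: appended to row 1. P = [[2]].
Insert 3: appended to row 1. P = [[2, 3]].
Insert 1: 1 bumps 2 from row 1; 2 starts row 2. P = [[1, 3], [2]].

So P = [[1, 3], [2]], Q = [[1, 2], [3]].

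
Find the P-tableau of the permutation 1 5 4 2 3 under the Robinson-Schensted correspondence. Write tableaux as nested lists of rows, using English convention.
P = [[1, 2, 3], [4], [5]]

Insert 1: appended to row 1. P = [[1]].
Insert 5: appended to row 1. P = [[1, 5]].
Insert 4: 4 bumps 5 from row 1; 5 starts row 2. P = [[1, 4], [5]].
Insert 2: 2 bumps 4 from row 1; 4 bumps 5 from row 2; 5 starts row 3. P = [[1, 2], [4], [5]].
Insert 3: appended to row 1. P = [[1, 2, 3], [4], [5]].

So P = [[1, 2, 3], [4], [5]].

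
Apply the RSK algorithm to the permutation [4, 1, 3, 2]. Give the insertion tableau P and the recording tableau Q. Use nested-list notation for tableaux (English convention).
P = [[1, 2], [3], [4]], Q = [[1, 3], [2], [4]]

Insert each entry of the permutation into P by Schensted row insertion, recording in Q the position of each new cell.

Insert 4: appended to row 1. P = [[4]].
Insert 1: 1 bumps 4 from row 1; 4 starts row 2. P = [[1], [4]].
Insert 3: appended to row 1. P = [[1, 3], [4]].
Insert 2: 2 bumps 3 from row 1; 3 bumps 4 from row 2; 4 starts row 3. P = [[1, 2], [3], [4]].

So P = [[1, 2], [3], [4]], Q = [[1, 3], [2], [4]].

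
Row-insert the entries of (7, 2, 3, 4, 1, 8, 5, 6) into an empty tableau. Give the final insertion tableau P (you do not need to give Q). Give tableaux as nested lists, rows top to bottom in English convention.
Insert 7: appended to row 1. P = [[7]].
Insert 2: 2 bumps 7 from row 1; 7 starts row 2. P = [[2], [7]].
Insert 3: appended to row 1. P = [[2, 3], [7]].
Insert 4: appended to row 1. P = [[2, 3, 4], [7]].
Insert 1: 1 bumps 2 from row 1; 2 bumps 7 from row 2; 7 starts row 3. P = [[1, 3, 4], [2], [7]].
Insert 8: appended to row 1. P = [[1, 3, 4, 8], [2], [7]].
Insert 5: 5 bumps 8 from row 1; 8 appends to row 2. P = [[1, 3, 4, 5], [2, 8], [7]].
Insert 6: appended to row 1. P = [[1, 3, 4, 5, 6], [2, 8], [7]].

So P = [[1, 3, 4, 5, 6], [2, 8], [7]].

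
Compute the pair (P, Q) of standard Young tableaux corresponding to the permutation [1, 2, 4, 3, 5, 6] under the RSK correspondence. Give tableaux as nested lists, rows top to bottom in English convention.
P = [[1, 2, 3, 5, 6], [4]], Q = [[1, 2, 3, 5, 6], [4]]

Insert each entry of the permutation into P by Schensted row insertion, recording in Q the position of each new cell.

Insert 1: appended to row 1. P = [[1]], Q = [[1]].
Insert 2: appended to row 1. P = [[1, 2]], Q = [[1, 2]].
Insert 4: appended to row 1. P = [[1, 2, 4]], Q = [[1, 2, 3]].
Insert 3: 3 bumps 4 from row 1; 4 starts row 2. P = [[1, 2, 3], [4]], Q = [[1, 2, 3], [4]].
Insert 5: appended to row 1. P = [[1, 2, 3, 5], [4]], Q = [[1, 2, 3, 5], [4]].
Insert 6: appended to row 1. P = [[1, 2, 3, 5, 6], [4]], Q = [[1, 2, 3, 5, 6], [4]].

So P = [[1, 2, 3, 5, 6], [4]], Q = [[1, 2, 3, 5, 6], [4]].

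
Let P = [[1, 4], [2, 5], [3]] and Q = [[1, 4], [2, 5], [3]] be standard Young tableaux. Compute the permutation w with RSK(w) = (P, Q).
3 2 1 5 4

Reverse the RSK construction: for i from n down to 1, find the cell of Q containing i, remove the entry at that cell from P, and reverse-bump it up through P; the value ejected from row 1 is w(i).

Step i=5: Q has 5 at row 2, column 2; remove 5 from row 2 of P and reverse-bump: 5 enters row 1 and ejects 4. So w(5) = 4. P is now [[1, 5], [2], [3]].
Step i=4: Q has 4 at row 1, column 2; remove that cell from P, ejecting 5. So w(4) = 5. P is now [[1], [2], [3]].
Step i=3: Q has 3 at row 3, column 1; remove 3 from row 3 of P and reverse-bump: 3 enters row 2 and ejects 2; 2 enters row 1 and ejects 1. So w(3) = 1. P is now [[2], [3]].
Step i=2: Q has 2 at row 2, column 1; remove 3 from row 2 of P and reverse-bump: 3 enters row 1 and ejects 2. So w(2) = 2. P is now [[3]].
Step i=1: Q has 1 at row 1, column 1; remove that cell from P, ejecting 3. So w(1) = 3. P is now [].

So w = 3 2 1 5 4.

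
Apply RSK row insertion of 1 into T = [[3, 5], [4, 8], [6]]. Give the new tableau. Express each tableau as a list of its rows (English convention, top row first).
[[1, 5], [3, 8], [4], [6]]

In row 1, 1 replaces 3 (the leftmost entry greater than 1); 3 is bumped to row 2. In row 2, 3 replaces 4 (the leftmost entry greater than 3); 4 is bumped to row 3. In row 3, 4 replaces 6 (the leftmost entry greater than 4); 6 is bumped to row 4. 6 starts a new row 4. The new tableau is [[1, 5], [3, 8], [4], [6]].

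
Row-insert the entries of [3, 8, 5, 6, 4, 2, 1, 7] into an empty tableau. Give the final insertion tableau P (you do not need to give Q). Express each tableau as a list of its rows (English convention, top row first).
Insert 3: appended to row 1. P = [[3]].
Insert 8: appended to row 1. P = [[3, 8]].
Insert 5: 5 bumps 8 from row 1; 8 starts row 2. P = [[3, 5], [8]].
Insert 6: appended to row 1. P = [[3, 5, 6], [8]].
Insert 4: 4 bumps 5 from row 1; 5 bumps 8 from row 2; 8 starts row 3. P = [[3, 4, 6], [5], [8]].
Insert 2: 2 bumps 3 from row 1; 3 bumps 5 from row 2; 5 bumps 8 from row 3; 8 starts row 4. P = [[2, 4, 6], [3], [5], [8]].
Insert 1: 1 bumps 2 from row 1; 2 bumps 3 from row 2; 3 bumps 5 from row 3; 5 bumps 8 from row 4; 8 starts row 5. P = [[1, 4, 6], [2], [3], [5], [8]].
Insert 7: appended to row 1. P = [[1, 4, 6, 7], [2], [3], [5], [8]].

So P = [[1, 4, 6, 7], [2], [3], [5], [8]].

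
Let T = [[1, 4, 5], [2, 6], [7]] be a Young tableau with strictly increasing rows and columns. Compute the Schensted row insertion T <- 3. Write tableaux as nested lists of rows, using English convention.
[[1, 3, 5], [2, 4], [6], [7]]

In row 1, 3 replaces 4 (the leftmost entry greater than 3); 4 is bumped to row 2. In row 2, 4 replaces 6 (the leftmost entry greater than 4); 6 is bumped to row 3. In row 3, 6 replaces 7 (the leftmost entry greater than 6); 7 is bumped to row 4. 7 starts a new row 4. The new tableau is [[1, 3, 5], [2, 4], [6], [7]].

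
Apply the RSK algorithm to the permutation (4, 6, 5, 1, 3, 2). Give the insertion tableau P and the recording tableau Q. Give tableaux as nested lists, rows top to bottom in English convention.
P = [[1, 2], [3, 5], [4], [6]], Q = [[1, 2], [3, 5], [4], [6]]

Insert each entry of the permutation into P by Schensted row insertion, recording in Q the position of each new cell.

Insert 4: appended to row 1. P = [[4]].
Insert 6: appended to row 1. P = [[4, 6]].
Insert 5: 5 bumps 6 from row 1; 6 starts row 2. P = [[4, 5], [6]].
Insert 1: 1 bumps 4 from row 1; 4 bumps 6 from row 2; 6 starts row 3. P = [[1, 5], [4], [6]].
Insert 3: 3 bumps 5 from row 1; 5 appends to row 2. P = [[1, 3], [4, 5], [6]].
Insert 2: 2 bumps 3 from row 1; 3 bumps 4 from row 2; 4 bumps 6 from row 3; 6 starts row 4. P = [[1, 2], [3, 5], [4], [6]].

So P = [[1, 2], [3, 5], [4], [6]], Q = [[1, 2], [3, 5], [4], [6]].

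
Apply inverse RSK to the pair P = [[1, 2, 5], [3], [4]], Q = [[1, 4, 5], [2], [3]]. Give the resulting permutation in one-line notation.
Reverse RSK: for i = n, n-1, ..., 1, locate i in Q, remove the corresponding corner cell from P, and reverse-bump its entry up through P; the value ejected from row 1 is w(i).

So w = 4 3 1 2 5.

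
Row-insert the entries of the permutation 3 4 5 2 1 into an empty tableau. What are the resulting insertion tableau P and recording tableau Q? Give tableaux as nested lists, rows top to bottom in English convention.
P = [[1, 4, 5], [2], [3]], Q = [[1, 2, 3], [4], [5]]

Insert each entry of the permutation into P by Schensted row insertion, recording in Q the position of each new cell.

Insert 3: appended to row 1. P = [[3]], Q = [[1]].
Insert 4: appended to row 1. P = [[3, 4]], Q = [[1, 2]].
Insert 5: appended to row 1. P = [[3, 4, 5]], Q = [[1, 2, 3]].
Insert 2: 2 bumps 3 from row 1; 3 starts row 2. P = [[2, 4, 5], [3]], Q = [[1, 2, 3], [4]].
Insert 1: 1 bumps 2 from row 1; 2 bumps 3 from row 2; 3 starts row 3. P = [[1, 4, 5], [2], [3]], Q = [[1, 2, 3], [4], [5]].

So P = [[1, 4, 5], [2], [3]], Q = [[1, 2, 3], [4], [5]].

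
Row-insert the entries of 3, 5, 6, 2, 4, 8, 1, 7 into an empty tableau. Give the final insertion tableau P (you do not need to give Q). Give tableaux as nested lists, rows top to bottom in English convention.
P = [[1, 4, 6, 7], [2, 5, 8], [3]]

Insert 3: appended to row 1. P = [[3]].
Insert 5: appended to row 1. P = [[3, 5]].
Insert 6: appended to row 1. P = [[3, 5, 6]].
Insert 2: 2 bumps 3 from row 1; 3 starts row 2. P = [[2, 5, 6], [3]].
Insert 4: 4 bumps 5 from row 1; 5 appends to row 2. P = [[2, 4, 6], [3, 5]].
Insert 8: appended to row 1. P = [[2, 4, 6, 8], [3, 5]].
Insert 1: 1 bumps 2 from row 1; 2 bumps 3 from row 2; 3 starts row 3. P = [[1, 4, 6, 8], [2, 5], [3]].
Insert 7: 7 bumps 8 from row 1; 8 appends to row 2. P = [[1, 4, 6, 7], [2, 5, 8], [3]].

So P = [[1, 4, 6, 7], [2, 5, 8], [3]].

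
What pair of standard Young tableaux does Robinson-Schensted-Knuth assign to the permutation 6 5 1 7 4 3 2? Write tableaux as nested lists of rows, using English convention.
P = [[1, 2], [3, 7], [4], [5], [6]], Q = [[1, 4], [2, 5], [3], [6], [7]]

Insert each entry of the permutation into P by Schensted row insertion, recording in Q the position of each new cell.

Insert 6: appended to row 1. P = [[6]], Q = [[1]].
Insert 5: 5 bumps 6 from row 1; 6 starts row 2. P = [[5], [6]], Q = [[1], [2]].
Insert 1: 1 bumps 5 from row 1; 5 bumps 6 from row 2; 6 starts row 3. P = [[1], [5], [6]], Q = [[1], [2], [3]].
Insert 7: appended to row 1. P = [[1, 7], [5], [6]], Q = [[1, 4], [2], [3]].
Insert 4: 4 bumps 7 from row 1; 7 appends to row 2. P = [[1, 4], [5, 7], [6]], Q = [[1, 4], [2, 5], [3]].
Insert 3: 3 bumps 4 from row 1; 4 bumps 5 from row 2; 5 bumps 6 from row 3; 6 starts row 4. P = [[1, 3], [4, 7], [5], [6]], Q = [[1, 4], [2, 5], [3], [6]].
Insert 2: 2 bumps 3 from row 1; 3 bumps 4 from row 2; 4 bumps 5 from row 3; 5 bumps 6 from row 4; 6 starts row 5. P = [[1, 2], [3, 7], [4], [5], [6]], Q = [[1, 4], [2, 5], [3], [6], [7]].

So P = [[1, 2], [3, 7], [4], [5], [6]], Q = [[1, 4], [2, 5], [3], [6], [7]].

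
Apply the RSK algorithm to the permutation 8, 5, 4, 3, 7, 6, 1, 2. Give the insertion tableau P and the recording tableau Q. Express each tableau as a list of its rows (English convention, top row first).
Insert each entry of the permutation into P by Schensted row insertion, recording in Q the position of each new cell.

Insert 8: appended to row 1. P = [[8]].
Insert 5: 5 bumps 8 from row 1; 8 starts row 2. P = [[5], [8]].
Insert 4: 4 bumps 5 from row 1; 5 bumps 8 from row 2; 8 starts row 3. P = [[4], [5], [8]].
Insert 3: 3 bumps 4 from row 1; 4 bumps 5 from row 2; 5 bumps 8 from row 3; 8 starts row 4. P = [[3], [4], [5], [8]].
Insert 7: appended to row 1. P = [[3, 7], [4], [5], [8]].
Insert 6: 6 bumps 7 from row 1; 7 appends to row 2. P = [[3, 6], [4, 7], [5], [8]].
Insert 1: 1 bumps 3 from row 1; 3 bumps 4 from row 2; 4 bumps 5 from row 3; 5 bumps 8 from row 4; 8 starts row 5. P = [[1, 6], [3, 7], [4], [5], [8]].
Insert 2: 2 bumps 6 from row 1; 6 bumps 7 from row 2; 7 appends to row 3. P = [[1, 2], [3, 6], [4, 7], [5], [8]].

So P = [[1, 2], [3, 6], [4, 7], [5], [8]], Q = [[1, 5], [2, 6], [3, 8], [4], [7]].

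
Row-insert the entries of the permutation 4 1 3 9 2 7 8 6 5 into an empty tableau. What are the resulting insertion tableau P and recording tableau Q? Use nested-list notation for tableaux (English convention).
Insert each entry of the permutation into P by Schensted row insertion, recording in Q the position of each new cell.

Insert 4: appended to row 1. P = [[4]], Q = [[1]].
Insert 1: 1 bumps 4 from row 1; 4 starts row 2. P = [[1], [4]], Q = [[1], [2]].
Insert 3: appended to row 1. P = [[1, 3], [4]], Q = [[1, 3], [2]].
Insert 9: appended to row 1. P = [[1, 3, 9], [4]], Q = [[1, 3, 4], [2]].
Insert 2: 2 bumps 3 from row 1; 3 bumps 4 from row 2; 4 starts row 3. P = [[1, 2, 9], [3], [4]], Q = [[1, 3, 4], [2], [5]].
Insert 7: 7 bumps 9 from row 1; 9 appends to row 2. P = [[1, 2, 7], [3, 9], [4]], Q = [[1, 3, 4], [2, 6], [5]].
Insert 8: appended to row 1. P = [[1, 2, 7, 8], [3, 9], [4]], Q = [[1, 3, 4, 7], [2, 6], [5]].
Insert 6: 6 bumps 7 from row 1; 7 bumps 9 from row 2; 9 appends to row 3. P = [[1, 2, 6, 8], [3, 7], [4, 9]], Q = [[1, 3, 4, 7], [2, 6], [5, 8]].
Insert 5: 5 bumps 6 from row 1; 6 bumps 7 from row 2; 7 bumps 9 from row 3; 9 starts row 4. P = [[1, 2, 5, 8], [3, 6], [4, 7], [9]], Q = [[1, 3, 4, 7], [2, 6], [5, 8], [9]].

So P = [[1, 2, 5, 8], [3, 6], [4, 7], [9]], Q = [[1, 3, 4, 7], [2, 6], [5, 8], [9]].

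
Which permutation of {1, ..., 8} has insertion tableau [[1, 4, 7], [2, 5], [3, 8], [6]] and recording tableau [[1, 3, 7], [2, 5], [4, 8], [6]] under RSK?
Reverse the RSK construction: for i from n down to 1, find the cell of Q containing i, remove the entry at that cell from P, and reverse-bump it up through P; the value ejected from row 1 is w(i).

Step i=8: Q has 8 at row 3, column 2; remove 8 from row 3 of P and reverse-bump: 8 enters row 2 and ejects 5; 5 enters row 1 and ejects 4. So w(8) = 4. P is now [[1, 5, 7], [2, 8], [3], [6]].
Step i=7: Q has 7 at row 1, column 3; remove that cell from P, ejecting 7. So w(7) = 7. P is now [[1, 5], [2, 8], [3], [6]].
Step i=6: Q has 6 at row 4, column 1; remove 6 from row 4 of P and reverse-bump: 6 enters row 3 and ejects 3; 3 enters row 2 and ejects 2; 2 enters row 1 and ejects 1. So w(6) = 1. P is now [[2, 5], [3, 8], [6]].
Step i=5: Q has 5 at row 2, column 2; remove 8 from row 2 of P and reverse-bump: 8 enters row 1 and ejects 5. So w(5) = 5. P is now [[2, 8], [3], [6]].
Step i=4: Q has 4 at row 3, column 1; remove 6 from row 3 of P and reverse-bump: 6 enters row 2 and ejects 3; 3 enters row 1 and ejects 2. So w(4) = 2. P is now [[3, 8], [6]].
Step i=3: Q has 3 at row 1, column 2; remove that cell from P, ejecting 8. So w(3) = 8. P is now [[3], [6]].
Step i=2: Q has 2 at row 2, column 1; remove 6 from row 2 of P and reverse-bump: 6 enters row 1 and ejects 3. So w(2) = 3. P is now [[6]].
Step i=1: Q has 1 at row 1, column 1; remove that cell from P, ejecting 6. So w(1) = 6. P is now [].

So w = 6 3 8 2 5 1 7 4.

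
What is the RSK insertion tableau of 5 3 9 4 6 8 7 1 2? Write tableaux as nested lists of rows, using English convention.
After inserting 5: P = [[5]].
After inserting 3: P = [[3], [5]].
After inserting 9: P = [[3, 9], [5]].
After inserting 4: P = [[3, 4], [5, 9]].
After inserting 6: P = [[3, 4, 6], [5, 9]].
After inserting 8: P = [[3, 4, 6, 8], [5, 9]].
After inserting 7: P = [[3, 4, 6, 7], [5, 8], [9]].
After inserting 1: P = [[1, 4, 6, 7], [3, 8], [5], [9]].
After inserting 2: P = [[1, 2, 6, 7], [3, 4], [5, 8], [9]].

So P = [[1, 2, 6, 7], [3, 4], [5, 8], [9]].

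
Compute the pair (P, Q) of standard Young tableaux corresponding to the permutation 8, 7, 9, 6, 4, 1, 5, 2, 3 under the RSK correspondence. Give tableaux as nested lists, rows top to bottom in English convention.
P = [[1, 2, 3], [4, 5], [6, 9], [7], [8]], Q = [[1, 3, 9], [2, 7], [4, 8], [5], [6]]

Insert each entry of the permutation into P by Schensted row insertion, recording in Q the position of each new cell.

Insert 8: appended to row 1. P = [[8]], Q = [[1]].
Insert 7: 7 bumps 8 from row 1; 8 starts row 2. P = [[7], [8]], Q = [[1], [2]].
Insert 9: appended to row 1. P = [[7, 9], [8]], Q = [[1, 3], [2]].
Insert 6: 6 bumps 7 from row 1; 7 bumps 8 from row 2; 8 starts row 3. P = [[6, 9], [7], [8]], Q = [[1, 3], [2], [4]].
Insert 4: 4 bumps 6 from row 1; 6 bumps 7 from row 2; 7 bumps 8 from row 3; 8 starts row 4. P = [[4, 9], [6], [7], [8]], Q = [[1, 3], [2], [4], [5]].
Insert 1: 1 bumps 4 from row 1; 4 bumps 6 from row 2; 6 bumps 7 from row 3; 7 bumps 8 from row 4; 8 starts row 5. P = [[1, 9], [4], [6], [7], [8]], Q = [[1, 3], [2], [4], [5], [6]].
Insert 5: 5 bumps 9 from row 1; 9 appends to row 2. P = [[1, 5], [4, 9], [6], [7], [8]], Q = [[1, 3], [2, 7], [4], [5], [6]].
Insert 2: 2 bumps 5 from row 1; 5 bumps 9 from row 2; 9 appends to row 3. P = [[1, 2], [4, 5], [6, 9], [7], [8]], Q = [[1, 3], [2, 7], [4, 8], [5], [6]].
Insert 3: appended to row 1. P = [[1, 2, 3], [4, 5], [6, 9], [7], [8]], Q = [[1, 3, 9], [2, 7], [4, 8], [5], [6]].

So P = [[1, 2, 3], [4, 5], [6, 9], [7], [8]], Q = [[1, 3, 9], [2, 7], [4, 8], [5], [6]].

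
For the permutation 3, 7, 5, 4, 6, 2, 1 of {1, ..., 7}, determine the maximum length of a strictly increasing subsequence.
3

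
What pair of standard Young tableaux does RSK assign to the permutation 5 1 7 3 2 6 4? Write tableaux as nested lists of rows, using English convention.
Insert each entry of the permutation into P by Schensted row insertion, recording in Q the position of each new cell.

After inserting 5: P = [[5]].
After inserting 1: P = [[1], [5]].
After inserting 7: P = [[1, 7], [5]].
After inserting 3: P = [[1, 3], [5, 7]].
After inserting 2: P = [[1, 2], [3, 7], [5]].
After inserting 6: P = [[1, 2, 6], [3, 7], [5]].
After inserting 4: P = [[1, 2, 4], [3, 6], [5, 7]].

So P = [[1, 2, 4], [3, 6], [5, 7]], Q = [[1, 3, 6], [2, 4], [5, 7]].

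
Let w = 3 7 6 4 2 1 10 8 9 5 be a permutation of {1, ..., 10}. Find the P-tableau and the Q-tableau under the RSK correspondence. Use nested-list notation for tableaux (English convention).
Insert each entry of the permutation into P by Schensted row insertion, recording in Q the position of each new cell.

Insert 3: appended to row 1. P = [[3]].
Insert 7: appended to row 1. P = [[3, 7]].
Insert 6: 6 bumps 7 from row 1; 7 starts row 2. P = [[3, 6], [7]].
Insert 4: 4 bumps 6 from row 1; 6 bumps 7 from row 2; 7 starts row 3. P = [[3, 4], [6], [7]].
Insert 2: 2 bumps 3 from row 1; 3 bumps 6 from row 2; 6 bumps 7 from row 3; 7 starts row 4. P = [[2, 4], [3], [6], [7]].
Insert 1: 1 bumps 2 from row 1; 2 bumps 3 from row 2; 3 bumps 6 from row 3; 6 bumps 7 from row 4; 7 starts row 5. P = [[1, 4], [2], [3], [6], [7]].
Insert 10: appended to row 1. P = [[1, 4, 10], [2], [3], [6], [7]].
Insert 8: 8 bumps 10 from row 1; 10 appends to row 2. P = [[1, 4, 8], [2, 10], [3], [6], [7]].
Insert 9: appended to row 1. P = [[1, 4, 8, 9], [2, 10], [3], [6], [7]].
Insert 5: 5 bumps 8 from row 1; 8 bumps 10 from row 2; 10 appends to row 3. P = [[1, 4, 5, 9], [2, 8], [3, 10], [6], [7]].

So P = [[1, 4, 5, 9], [2, 8], [3, 10], [6], [7]], Q = [[1, 2, 7, 9], [3, 8], [4, 10], [5], [6]].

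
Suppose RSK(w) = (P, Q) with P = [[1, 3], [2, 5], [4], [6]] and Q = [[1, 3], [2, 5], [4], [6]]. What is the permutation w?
Reverse the RSK construction: for i from n down to 1, find the cell of Q containing i, remove the entry at that cell from P, and reverse-bump it up through P; the value ejected from row 1 is w(i).

Step i=6: Q has 6 at row 4, column 1; remove 6 from row 4 of P and reverse-bump: 6 enters row 3 and ejects 4; 4 enters row 2 and ejects 2; 2 enters row 1 and ejects 1. So w(6) = 1. P is now [[2, 3], [4, 5], [6]].
Step i=5: Q has 5 at row 2, column 2; remove 5 from row 2 of P and reverse-bump: 5 enters row 1 and ejects 3. So w(5) = 3. P is now [[2, 5], [4], [6]].
Step i=4: Q has 4 at row 3, column 1; remove 6 from row 3 of P and reverse-bump: 6 enters row 2 and ejects 4; 4 enters row 1 and ejects 2. So w(4) = 2. P is now [[4, 5], [6]].
Step i=3: Q has 3 at row 1, column 2; remove that cell from P, ejecting 5. So w(3) = 5. P is now [[4], [6]].
Step i=2: Q has 2 at row 2, column 1; remove 6 from row 2 of P and reverse-bump: 6 enters row 1 and ejects 4. So w(2) = 4. P is now [[6]].
Step i=1: Q has 1 at row 1, column 1; remove that cell from P, ejecting 6. So w(1) = 6. P is now [].

So w = 6 4 5 2 3 1.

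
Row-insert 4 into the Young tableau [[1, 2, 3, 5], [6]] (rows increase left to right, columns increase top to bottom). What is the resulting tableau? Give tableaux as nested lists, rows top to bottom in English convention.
In row 1, 4 replaces 5 (the leftmost entry greater than 4); 5 is bumped to row 2. In row 2, 5 replaces 6 (the leftmost entry greater than 5); 6 is bumped to row 3. 6 starts a new row 3. The new tableau is [[1, 2, 3, 4], [5], [6]].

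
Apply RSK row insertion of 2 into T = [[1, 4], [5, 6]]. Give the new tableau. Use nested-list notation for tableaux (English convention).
In row 1, 2 replaces 4 (the leftmost entry greater than 2); 4 is bumped to row 2. In row 2, 4 replaces 5 (the leftmost entry greater than 4); 5 is bumped to row 3. 5 starts a new row 3. The new tableau is [[1, 2], [4, 6], [5]].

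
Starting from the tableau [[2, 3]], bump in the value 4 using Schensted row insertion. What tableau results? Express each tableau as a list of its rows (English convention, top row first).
4 is larger than every entry of row 1, so it is appended to row 1. The new tableau is [[2, 3, 4]].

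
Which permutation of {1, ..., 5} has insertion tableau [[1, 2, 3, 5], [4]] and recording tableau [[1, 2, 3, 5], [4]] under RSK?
Reverse the RSK construction: for i from n down to 1, find the cell of Q containing i, remove the entry at that cell from P, and reverse-bump it up through P; the value ejected from row 1 is w(i).

Step i=5: Q has 5 at row 1, column 4; remove that cell from P, ejecting 5. So w(5) = 5. P is now [[1, 2, 3], [4]].
Step i=4: Q has 4 at row 2, column 1; remove 4 from row 2 of P and reverse-bump: 4 enters row 1 and ejects 3. So w(4) = 3. P is now [[1, 2, 4]].
Step i=3: Q has 3 at row 1, column 3; remove that cell from P, ejecting 4. So w(3) = 4. P is now [[1, 2]].
Step i=2: Q has 2 at row 1, column 2; remove that cell from P, ejecting 2. So w(2) = 2. P is now [[1]].
Step i=1: Q has 1 at row 1, column 1; remove that cell from P, ejecting 1. So w(1) = 1. P is now [].

So w = 1 2 4 3 5.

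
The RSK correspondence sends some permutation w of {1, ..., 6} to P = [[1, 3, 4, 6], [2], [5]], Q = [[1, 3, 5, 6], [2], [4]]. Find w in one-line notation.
Reverse the RSK construction: for i from n down to 1, find the cell of Q containing i, remove the entry at that cell from P, and reverse-bump it up through P; the value ejected from row 1 is w(i).

Step i=6: Q has 6 at row 1, column 4; remove that cell from P, ejecting 6. So w(6) = 6. P is now [[1, 3, 4], [2], [5]].
Step i=5: Q has 5 at row 1, column 3; remove that cell from P, ejecting 4. So w(5) = 4. P is now [[1, 3], [2], [5]].
Step i=4: Q has 4 at row 3, column 1; remove 5 from row 3 of P and reverse-bump: 5 enters row 2 and ejects 2; 2 enters row 1 and ejects 1. So w(4) = 1. P is now [[2, 3], [5]].
Step i=3: Q has 3 at row 1, column 2; remove that cell from P, ejecting 3. So w(3) = 3. P is now [[2], [5]].
Step i=2: Q has 2 at row 2, column 1; remove 5 from row 2 of P and reverse-bump: 5 enters row 1 and ejects 2. So w(2) = 2. P is now [[5]].
Step i=1: Q has 1 at row 1, column 1; remove that cell from P, ejecting 5. So w(1) = 5. P is now [].

So w = 5 2 3 1 4 6.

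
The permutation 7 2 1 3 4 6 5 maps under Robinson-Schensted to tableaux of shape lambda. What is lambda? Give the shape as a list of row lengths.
RSK row insertion gives P = [[1, 3, 4, 5], [2, 6], [7]], which has shape [4, 2, 1].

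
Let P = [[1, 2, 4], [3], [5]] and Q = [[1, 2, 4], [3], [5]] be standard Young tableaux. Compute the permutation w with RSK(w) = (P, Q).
Reverse the RSK construction: for i from n down to 1, find the cell of Q containing i, remove the entry at that cell from P, and reverse-bump it up through P; the value ejected from row 1 is w(i).

Step i=5: Q has 5 at row 3, column 1; remove 5 from row 3 of P and reverse-bump: 5 enters row 2 and ejects 3; 3 enters row 1 and ejects 2. So w(5) = 2. P is now [[1, 3, 4], [5]].
Step i=4: Q has 4 at row 1, column 3; remove that cell from P, ejecting 4. So w(4) = 4. P is now [[1, 3], [5]].
Step i=3: Q has 3 at row 2, column 1; remove 5 from row 2 of P and reverse-bump: 5 enters row 1 and ejects 3. So w(3) = 3. P is now [[1, 5]].
Step i=2: Q has 2 at row 1, column 2; remove that cell from P, ejecting 5. So w(2) = 5. P is now [[1]].
Step i=1: Q has 1 at row 1, column 1; remove that cell from P, ejecting 1. So w(1) = 1. P is now [].

So w = 1 5 3 4 2.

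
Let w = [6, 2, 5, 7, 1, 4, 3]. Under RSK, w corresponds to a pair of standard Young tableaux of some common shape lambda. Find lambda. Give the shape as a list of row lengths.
[3, 2, 1, 1]

Row-insert each entry into an empty tableau.

After inserting 6: P = [[6]].
After inserting 2: P = [[2], [6]].
After inserting 5: P = [[2, 5], [6]].
After inserting 7: P = [[2, 5, 7], [6]].
After inserting 1: P = [[1, 5, 7], [2], [6]].
After inserting 4: P = [[1, 4, 7], [2, 5], [6]].
After inserting 3: P = [[1, 3, 7], [2, 4], [5], [6]].

The final insertion tableau P = [[1, 3, 7], [2, 4], [5], [6]] has shape [3, 2, 1, 1].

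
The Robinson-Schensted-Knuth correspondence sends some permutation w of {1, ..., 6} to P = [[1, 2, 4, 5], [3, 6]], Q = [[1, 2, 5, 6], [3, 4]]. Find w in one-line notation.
Reverse the RSK construction: for i from n down to 1, find the cell of Q containing i, remove the entry at that cell from P, and reverse-bump it up through P; the value ejected from row 1 is w(i).

Step i=6: Q has 6 at row 1, column 4; remove that cell from P, ejecting 5. So w(6) = 5. P is now [[1, 2, 4], [3, 6]].
Step i=5: Q has 5 at row 1, column 3; remove that cell from P, ejecting 4. So w(5) = 4. P is now [[1, 2], [3, 6]].
Step i=4: Q has 4 at row 2, column 2; remove 6 from row 2 of P and reverse-bump: 6 enters row 1 and ejects 2. So w(4) = 2. P is now [[1, 6], [3]].
Step i=3: Q has 3 at row 2, column 1; remove 3 from row 2 of P and reverse-bump: 3 enters row 1 and ejects 1. So w(3) = 1. P is now [[3, 6]].
Step i=2: Q has 2 at row 1, column 2; remove that cell from P, ejecting 6. So w(2) = 6. P is now [[3]].
Step i=1: Q has 1 at row 1, column 1; remove that cell from P, ejecting 3. So w(1) = 3. P is now [].

So w = 3 6 1 2 4 5.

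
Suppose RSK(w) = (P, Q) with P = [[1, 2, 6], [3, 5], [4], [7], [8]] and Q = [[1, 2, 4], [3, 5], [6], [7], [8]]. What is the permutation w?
4 5 1 8 7 6 3 2

Reverse the RSK construction: for i from n down to 1, find the cell of Q containing i, remove the entry at that cell from P, and reverse-bump it up through P; the value ejected from row 1 is w(i).

Step i=8: Q has 8 at row 5, column 1; remove 8 from row 5 of P and reverse-bump: 8 enters row 4 and ejects 7; 7 enters row 3 and ejects 4; 4 enters row 2 and ejects 3; 3 enters row 1 and ejects 2. So w(8) = 2. P is now [[1, 3, 6], [4, 5], [7], [8]].
Step i=7: Q has 7 at row 4, column 1; remove 8 from row 4 of P and reverse-bump: 8 enters row 3 and ejects 7; 7 enters row 2 and ejects 5; 5 enters row 1 and ejects 3. So w(7) = 3. P is now [[1, 5, 6], [4, 7], [8]].
Step i=6: Q has 6 at row 3, column 1; remove 8 from row 3 of P and reverse-bump: 8 enters row 2 and ejects 7; 7 enters row 1 and ejects 6. So w(6) = 6. P is now [[1, 5, 7], [4, 8]].
Step i=5: Q has 5 at row 2, column 2; remove 8 from row 2 of P and reverse-bump: 8 enters row 1 and ejects 7. So w(5) = 7. P is now [[1, 5, 8], [4]].
Step i=4: Q has 4 at row 1, column 3; remove that cell from P, ejecting 8. So w(4) = 8. P is now [[1, 5], [4]].
Step i=3: Q has 3 at row 2, column 1; remove 4 from row 2 of P and reverse-bump: 4 enters row 1 and ejects 1. So w(3) = 1. P is now [[4, 5]].
Step i=2: Q has 2 at row 1, column 2; remove that cell from P, ejecting 5. So w(2) = 5. P is now [[4]].
Step i=1: Q has 1 at row 1, column 1; remove that cell from P, ejecting 4. So w(1) = 4. P is now [].

So w = 4 5 1 8 7 6 3 2.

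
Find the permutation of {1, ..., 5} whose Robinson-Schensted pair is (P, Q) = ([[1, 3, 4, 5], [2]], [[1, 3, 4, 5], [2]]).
Reverse the RSK construction: for i from n down to 1, find the cell of Q containing i, remove the entry at that cell from P, and reverse-bump it up through P; the value ejected from row 1 is w(i).

Step i=5: Q has 5 at row 1, column 4; remove that cell from P, ejecting 5. So w(5) = 5. P is now [[1, 3, 4], [2]].
Step i=4: Q has 4 at row 1, column 3; remove that cell from P, ejecting 4. So w(4) = 4. P is now [[1, 3], [2]].
Step i=3: Q has 3 at row 1, column 2; remove that cell from P, ejecting 3. So w(3) = 3. P is now [[1], [2]].
Step i=2: Q has 2 at row 2, column 1; remove 2 from row 2 of P and reverse-bump: 2 enters row 1 and ejects 1. So w(2) = 1. P is now [[2]].
Step i=1: Q has 1 at row 1, column 1; remove that cell from P, ejecting 2. So w(1) = 2. P is now [].

So w = 2 1 3 4 5.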